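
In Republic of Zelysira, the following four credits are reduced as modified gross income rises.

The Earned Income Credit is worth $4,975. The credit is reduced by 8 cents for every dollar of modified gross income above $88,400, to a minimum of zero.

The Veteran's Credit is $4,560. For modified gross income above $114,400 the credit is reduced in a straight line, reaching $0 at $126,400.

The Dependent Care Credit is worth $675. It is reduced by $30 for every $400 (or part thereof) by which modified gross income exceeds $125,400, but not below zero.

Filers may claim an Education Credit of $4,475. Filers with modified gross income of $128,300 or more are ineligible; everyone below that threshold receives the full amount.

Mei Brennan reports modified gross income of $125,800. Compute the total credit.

Earned Income Credit: 8% of the $37,400 excess over $88,400 is $2,992; credit = $4,975 − $2,992 = $1,983.
Veteran's Credit: $125,800 is $11,400 into a $12,000 phase-out range, leaving 600/12,000 of the credit: $4,560 × 600/12,000 = $228.
Dependent Care Credit: income exceeds $125,400 by $400, which is 1 full-or-partial $400 increment; reduction = 1 × $30 = $30, leaving $645.
Education Credit: $125,800 is below the $128,300 cutoff, so the full $4,475 applies.
Total: $1,983 + $228 + $645 + $4,475 = $7,331.

$7,331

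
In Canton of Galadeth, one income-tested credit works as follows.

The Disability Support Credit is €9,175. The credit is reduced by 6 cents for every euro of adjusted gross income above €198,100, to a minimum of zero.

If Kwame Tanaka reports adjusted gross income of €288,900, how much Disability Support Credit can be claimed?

€3,727

Disability Support Credit: 6% of the €90,800 excess over €198,100 is €5,448; credit = €9,175 − €5,448 = €3,727.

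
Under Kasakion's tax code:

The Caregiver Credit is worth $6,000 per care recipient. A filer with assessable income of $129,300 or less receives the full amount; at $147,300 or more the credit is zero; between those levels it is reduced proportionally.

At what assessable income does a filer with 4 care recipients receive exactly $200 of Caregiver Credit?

$147,150

Full credit = 4 × $6,000 = $24,000.
$200 is 200/24,000 of the full $24,000, so 23,800/24,000 of the $18,000 range has been used: income = $129,300 + $18,000 × 23,800/24,000 = $147,150.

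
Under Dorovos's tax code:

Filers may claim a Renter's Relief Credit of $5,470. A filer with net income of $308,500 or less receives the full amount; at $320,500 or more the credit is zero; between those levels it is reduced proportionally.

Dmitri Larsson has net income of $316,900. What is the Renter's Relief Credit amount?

$1,641

Renter's Relief Credit: $316,900 is $8,400 into a $12,000 phase-out range, leaving 3,600/12,000 of the credit: $5,470 × 3,600/12,000 = $1,641.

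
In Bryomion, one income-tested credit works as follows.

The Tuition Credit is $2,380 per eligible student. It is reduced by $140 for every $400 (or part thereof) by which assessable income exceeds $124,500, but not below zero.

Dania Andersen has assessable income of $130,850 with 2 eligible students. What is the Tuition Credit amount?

$2,520

Tuition Credit: base = 2 × $2,380 = $4,760. income exceeds $124,500 by $6,350, which is 16 full-or-partial $400 increments; reduction = 16 × $140 = $2,240, leaving $2,520.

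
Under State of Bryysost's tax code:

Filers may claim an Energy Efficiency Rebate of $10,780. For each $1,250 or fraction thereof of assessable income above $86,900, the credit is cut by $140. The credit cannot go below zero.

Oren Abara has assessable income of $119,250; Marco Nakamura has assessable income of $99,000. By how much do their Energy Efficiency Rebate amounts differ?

$2,240

Oren ($119,250): Energy Efficiency Rebate: income exceeds $86,900 by $32,350, which is 26 full-or-partial $1,250 increments; reduction = 26 × $140 = $3,640, leaving $7,140.
Marco ($99,000): Energy Efficiency Rebate: income exceeds $86,900 by $12,100, which is 10 full-or-partial $1,250 increments; reduction = 10 × $140 = $1,400, leaving $9,380.
Difference: |$7,140 − $9,380| = $2,240.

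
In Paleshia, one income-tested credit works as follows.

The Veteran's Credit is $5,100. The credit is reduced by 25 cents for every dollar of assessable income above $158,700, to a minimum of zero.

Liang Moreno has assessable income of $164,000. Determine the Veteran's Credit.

Veteran's Credit: 25% of the $5,300 excess over $158,700 is $1,325; credit = $5,100 − $1,325 = $3,775.

$3,775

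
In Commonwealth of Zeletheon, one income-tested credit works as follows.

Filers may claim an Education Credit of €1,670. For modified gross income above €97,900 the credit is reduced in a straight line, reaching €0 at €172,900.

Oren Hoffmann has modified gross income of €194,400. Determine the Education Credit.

€0

Education Credit: €194,400 is at or above €172,900, so the credit is €0.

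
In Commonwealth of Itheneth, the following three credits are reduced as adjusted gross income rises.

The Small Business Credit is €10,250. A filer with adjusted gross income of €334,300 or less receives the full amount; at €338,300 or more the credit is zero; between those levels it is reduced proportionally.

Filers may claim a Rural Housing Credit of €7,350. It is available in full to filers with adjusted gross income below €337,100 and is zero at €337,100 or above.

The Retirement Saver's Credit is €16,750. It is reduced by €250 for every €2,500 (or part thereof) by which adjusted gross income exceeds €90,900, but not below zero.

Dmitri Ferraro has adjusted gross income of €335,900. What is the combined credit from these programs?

€13,500

Small Business Credit: €335,900 is €1,600 into a €4,000 phase-out range, leaving 2,400/4,000 of the credit: €10,250 × 2,400/4,000 = €6,150.
Rural Housing Credit: €335,900 is below the €337,100 cutoff, so the full €7,350 applies.
Retirement Saver's Credit: income exceeds €90,900 by €245,000 → 98 increments × €250 = €24,500 ≥ base, so the credit is €0.
Total: €6,150 + €7,350 + €0 = €13,500.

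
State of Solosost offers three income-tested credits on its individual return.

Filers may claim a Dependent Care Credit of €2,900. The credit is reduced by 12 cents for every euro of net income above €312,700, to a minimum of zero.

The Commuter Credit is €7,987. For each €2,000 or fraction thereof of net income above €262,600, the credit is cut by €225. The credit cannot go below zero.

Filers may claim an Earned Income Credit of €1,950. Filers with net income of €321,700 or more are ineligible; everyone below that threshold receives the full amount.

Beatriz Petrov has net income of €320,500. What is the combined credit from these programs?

€5,376

Dependent Care Credit: 12% of the €7,800 excess over €312,700 is €936; credit = €2,900 − €936 = €1,964.
Commuter Credit: income exceeds €262,600 by €57,900, which is 29 full-or-partial €2,000 increments; reduction = 29 × €225 = €6,525, leaving €1,462.
Earned Income Credit: €320,500 is below the €321,700 cutoff, so the full €1,950 applies.
Total: €1,964 + €1,462 + €1,950 = €5,376.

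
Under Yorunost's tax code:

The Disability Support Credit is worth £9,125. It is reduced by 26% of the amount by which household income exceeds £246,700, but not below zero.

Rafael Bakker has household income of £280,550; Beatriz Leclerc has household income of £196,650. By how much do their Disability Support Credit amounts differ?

£8,801

Rafael (£280,550): Disability Support Credit: 26% of the £33,850 excess over £246,700 is £8,801; credit = £9,125 − £8,801 = £324.
Beatriz (£196,650): Disability Support Credit: £196,650 is at or below the £246,700 threshold, so the full £9,125 applies.
Difference: |£324 − £9,125| = £8,801.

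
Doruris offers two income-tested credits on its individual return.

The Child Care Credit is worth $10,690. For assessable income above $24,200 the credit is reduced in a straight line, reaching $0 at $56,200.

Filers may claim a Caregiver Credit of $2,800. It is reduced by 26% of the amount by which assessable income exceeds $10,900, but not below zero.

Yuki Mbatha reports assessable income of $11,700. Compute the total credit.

$13,282

Child Care Credit: $11,700 is at or below the $24,200 threshold, so the full $10,690 applies.
Caregiver Credit: 26% of the $800 excess over $10,900 is $208; credit = $2,800 − $208 = $2,592.
Total: $10,690 + $2,592 = $13,282.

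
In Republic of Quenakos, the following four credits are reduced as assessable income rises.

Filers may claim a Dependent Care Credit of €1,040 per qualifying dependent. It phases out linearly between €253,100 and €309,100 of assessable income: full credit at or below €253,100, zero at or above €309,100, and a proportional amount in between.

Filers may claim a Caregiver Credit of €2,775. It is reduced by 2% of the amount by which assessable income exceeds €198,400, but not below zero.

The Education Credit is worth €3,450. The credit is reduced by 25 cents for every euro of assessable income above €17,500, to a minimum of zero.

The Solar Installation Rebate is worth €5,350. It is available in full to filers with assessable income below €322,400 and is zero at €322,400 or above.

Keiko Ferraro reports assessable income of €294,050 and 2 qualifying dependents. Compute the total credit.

Dependent Care Credit: base = 2 × €1,040 = €2,080. €294,050 is €40,950 into a €56,000 phase-out range, leaving 15,050/56,000 of the credit: €2,080 × 15,050/56,000 = €559.
Caregiver Credit: 2% of the €95,650 excess over €198,400 is €1,913; credit = €2,775 − €1,913 = €862.
Education Credit: 25% of the €276,550 excess over €17,500 is €69,137.50 ≥ base, so the credit is €0.
Solar Installation Rebate: €294,050 is below the €322,400 cutoff, so the full €5,350 applies.
Total: €559 + €862 + €0 + €5,350 = €6,771.

€6,771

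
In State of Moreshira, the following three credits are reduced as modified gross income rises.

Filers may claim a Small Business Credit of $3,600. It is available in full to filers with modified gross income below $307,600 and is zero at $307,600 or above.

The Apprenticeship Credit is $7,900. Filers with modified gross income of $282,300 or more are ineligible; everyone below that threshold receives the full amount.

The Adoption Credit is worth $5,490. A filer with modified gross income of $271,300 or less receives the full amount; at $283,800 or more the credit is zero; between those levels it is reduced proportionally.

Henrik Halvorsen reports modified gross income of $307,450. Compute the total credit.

Small Business Credit: $307,450 is below the $307,600 cutoff, so the full $3,600 applies.
Apprenticeship Credit: $307,450 meets or exceeds the $282,300 cutoff, so the credit is $0.
Adoption Credit: $307,450 is at or above $283,800, so the credit is $0.
Total: $3,600 + $0 + $0 = $3,600.

$3,600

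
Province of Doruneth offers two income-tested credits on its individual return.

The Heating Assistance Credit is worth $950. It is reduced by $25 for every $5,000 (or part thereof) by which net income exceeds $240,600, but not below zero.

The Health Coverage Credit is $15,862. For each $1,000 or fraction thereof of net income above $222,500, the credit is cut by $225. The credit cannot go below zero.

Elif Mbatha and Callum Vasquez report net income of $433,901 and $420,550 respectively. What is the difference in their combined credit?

Elif ($433,901): Heating Assistance Credit: income exceeds $240,600 by $193,301 → 39 increments × $25 = $975 ≥ base, so the credit is $0. Health Coverage Credit: income exceeds $222,500 by $211,401 → 212 increments × $225 = $47,700 ≥ base, so the credit is $0. total $0 + $0 = $0
Callum ($420,550): Heating Assistance Credit: income exceeds $240,600 by $179,950, which is 36 full-or-partial $5,000 increments; reduction = 36 × $25 = $900, leaving $50. Health Coverage Credit: income exceeds $222,500 by $198,050 → 199 increments × $225 = $44,775 ≥ base, so the credit is $0. total $50 + $0 = $50
Difference: |$0 − $50| = $50.

$50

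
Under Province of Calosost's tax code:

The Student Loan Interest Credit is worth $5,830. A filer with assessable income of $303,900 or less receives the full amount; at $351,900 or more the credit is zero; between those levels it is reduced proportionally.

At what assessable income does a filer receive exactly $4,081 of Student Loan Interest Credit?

$4,081 is 4,081/5,830 of the full $5,830, so 1,749/5,830 of the $48,000 range has been used: income = $303,900 + $48,000 × 1,749/5,830 = $318,300.

$318,300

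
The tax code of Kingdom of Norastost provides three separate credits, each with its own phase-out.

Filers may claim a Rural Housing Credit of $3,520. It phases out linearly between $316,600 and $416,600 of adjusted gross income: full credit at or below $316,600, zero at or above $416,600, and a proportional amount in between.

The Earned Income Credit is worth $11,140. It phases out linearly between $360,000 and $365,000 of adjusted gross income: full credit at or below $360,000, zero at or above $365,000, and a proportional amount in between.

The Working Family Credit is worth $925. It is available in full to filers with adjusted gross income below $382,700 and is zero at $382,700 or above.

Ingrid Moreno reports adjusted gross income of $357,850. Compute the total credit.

$14,133

Rural Housing Credit: $357,850 is $41,250 into a $100,000 phase-out range, leaving 58,750/100,000 of the credit: $3,520 × 58,750/100,000 = $2,068.
Earned Income Credit: $357,850 is at or below the $360,000 threshold, so the full $11,140 applies.
Working Family Credit: $357,850 is below the $382,700 cutoff, so the full $925 applies.
Total: $2,068 + $11,140 + $925 = $14,133.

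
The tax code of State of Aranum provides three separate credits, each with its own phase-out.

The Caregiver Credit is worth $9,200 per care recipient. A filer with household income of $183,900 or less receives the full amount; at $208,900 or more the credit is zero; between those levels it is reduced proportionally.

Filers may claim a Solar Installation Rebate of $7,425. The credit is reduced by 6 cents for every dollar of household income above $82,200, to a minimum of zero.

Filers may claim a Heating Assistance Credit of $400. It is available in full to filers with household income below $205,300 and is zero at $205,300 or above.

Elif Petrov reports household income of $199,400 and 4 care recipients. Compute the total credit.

Caregiver Credit: base = 4 × $9,200 = $36,800. $199,400 is $15,500 into a $25,000 phase-out range, leaving 9,500/25,000 of the credit: $36,800 × 9,500/25,000 = $13,984.
Solar Installation Rebate: 6% of the $117,200 excess over $82,200 is $7,032; credit = $7,425 − $7,032 = $393.
Heating Assistance Credit: $199,400 is below the $205,300 cutoff, so the full $400 applies.
Total: $13,984 + $393 + $400 = $14,777.

$14,777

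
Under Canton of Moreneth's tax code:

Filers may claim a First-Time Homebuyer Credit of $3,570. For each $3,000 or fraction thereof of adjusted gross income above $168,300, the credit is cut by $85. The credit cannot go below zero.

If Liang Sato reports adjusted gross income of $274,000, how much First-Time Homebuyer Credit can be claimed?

First-Time Homebuyer Credit: income exceeds $168,300 by $105,700, which is 36 full-or-partial $3,000 increments; reduction = 36 × $85 = $3,060, leaving $510.

$510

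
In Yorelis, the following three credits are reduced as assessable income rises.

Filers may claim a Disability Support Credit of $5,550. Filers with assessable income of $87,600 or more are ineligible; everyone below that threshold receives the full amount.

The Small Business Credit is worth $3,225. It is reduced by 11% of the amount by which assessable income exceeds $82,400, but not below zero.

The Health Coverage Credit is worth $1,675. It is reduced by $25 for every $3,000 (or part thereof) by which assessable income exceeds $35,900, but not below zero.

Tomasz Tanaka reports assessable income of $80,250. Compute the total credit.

$10,075

Disability Support Credit: $80,250 is below the $87,600 cutoff, so the full $5,550 applies.
Small Business Credit: $80,250 is at or below the $82,400 threshold, so the full $3,225 applies.
Health Coverage Credit: income exceeds $35,900 by $44,350, which is 15 full-or-partial $3,000 increments; reduction = 15 × $25 = $375, leaving $1,300.
Total: $5,550 + $3,225 + $1,300 = $10,075.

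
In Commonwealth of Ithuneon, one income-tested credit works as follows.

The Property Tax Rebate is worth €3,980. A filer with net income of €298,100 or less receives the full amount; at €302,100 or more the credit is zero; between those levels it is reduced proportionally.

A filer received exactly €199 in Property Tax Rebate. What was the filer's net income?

€301,900

€199 is 199/3,980 of the full €3,980, so 3,781/3,980 of the €4,000 range has been used: income = €298,100 + €4,000 × 3,781/3,980 = €301,900.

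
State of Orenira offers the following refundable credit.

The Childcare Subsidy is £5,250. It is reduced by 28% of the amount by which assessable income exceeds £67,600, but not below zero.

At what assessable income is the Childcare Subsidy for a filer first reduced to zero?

£86,350

The credit falls by 28% of each pound above £67,600, so it reaches zero when the excess is £5,250 / 28% = £18,750: income = £67,600 + £18,750 = £86,350.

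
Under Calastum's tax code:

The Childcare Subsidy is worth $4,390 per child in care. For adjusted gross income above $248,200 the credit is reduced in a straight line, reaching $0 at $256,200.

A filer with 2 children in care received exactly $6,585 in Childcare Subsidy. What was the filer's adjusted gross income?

Full credit = 2 × $4,390 = $8,780.
$6,585 is 6,585/8,780 of the full $8,780, so 2,195/8,780 of the $8,000 range has been used: income = $248,200 + $8,000 × 2,195/8,780 = $250,200.

$250,200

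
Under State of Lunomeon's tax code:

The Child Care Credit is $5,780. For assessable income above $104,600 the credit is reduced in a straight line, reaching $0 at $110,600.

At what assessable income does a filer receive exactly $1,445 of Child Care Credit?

$1,445 is 1,445/5,780 of the full $5,780, so 4,335/5,780 of the $6,000 range has been used: income = $104,600 + $6,000 × 4,335/5,780 = $109,100.

$109,100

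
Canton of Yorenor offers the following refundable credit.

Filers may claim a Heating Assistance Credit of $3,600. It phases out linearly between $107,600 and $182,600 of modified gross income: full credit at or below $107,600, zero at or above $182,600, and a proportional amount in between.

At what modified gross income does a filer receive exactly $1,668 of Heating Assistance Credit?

$1,668 is 1,668/3,600 of the full $3,600, so 1,932/3,600 of the $75,000 range has been used: income = $107,600 + $75,000 × 1,932/3,600 = $147,850.

$147,850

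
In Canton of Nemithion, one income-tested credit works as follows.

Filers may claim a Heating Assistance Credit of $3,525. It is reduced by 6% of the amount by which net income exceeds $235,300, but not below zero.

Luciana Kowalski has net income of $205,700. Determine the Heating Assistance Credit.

Heating Assistance Credit: $205,700 is at or below the $235,300 threshold, so the full $3,525 applies.

$3,525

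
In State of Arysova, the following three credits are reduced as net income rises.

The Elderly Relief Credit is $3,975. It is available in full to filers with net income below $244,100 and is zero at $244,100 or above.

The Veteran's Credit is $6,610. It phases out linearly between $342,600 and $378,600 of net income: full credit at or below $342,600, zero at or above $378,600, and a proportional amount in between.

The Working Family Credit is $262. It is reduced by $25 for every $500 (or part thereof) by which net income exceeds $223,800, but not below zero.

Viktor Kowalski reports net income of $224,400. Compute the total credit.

$10,797

Elderly Relief Credit: $224,400 is below the $244,100 cutoff, so the full $3,975 applies.
Veteran's Credit: $224,400 is at or below the $342,600 threshold, so the full $6,610 applies.
Working Family Credit: income exceeds $223,800 by $600, which is 2 full-or-partial $500 increments; reduction = 2 × $25 = $50, leaving $212.
Total: $3,975 + $6,610 + $212 = $10,797.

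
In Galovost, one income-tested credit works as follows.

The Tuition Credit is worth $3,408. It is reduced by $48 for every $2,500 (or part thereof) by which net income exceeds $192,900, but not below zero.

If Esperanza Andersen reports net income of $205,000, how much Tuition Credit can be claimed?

Tuition Credit: income exceeds $192,900 by $12,100, which is 5 full-or-partial $2,500 increments; reduction = 5 × $48 = $240, leaving $3,168.

$3,168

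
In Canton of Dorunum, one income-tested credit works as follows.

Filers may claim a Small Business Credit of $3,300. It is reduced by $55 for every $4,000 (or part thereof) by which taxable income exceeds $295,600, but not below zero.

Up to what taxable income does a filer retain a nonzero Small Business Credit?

After 59 increments the reduction is 59 × $55 = $3,245, leaving $55; one more increment wipes it out. Increment 59 ends at excess 59 × $4,000 = $236,000, so the highest qualifying income is $295,600 + $236,000 = $531,600.

$531,600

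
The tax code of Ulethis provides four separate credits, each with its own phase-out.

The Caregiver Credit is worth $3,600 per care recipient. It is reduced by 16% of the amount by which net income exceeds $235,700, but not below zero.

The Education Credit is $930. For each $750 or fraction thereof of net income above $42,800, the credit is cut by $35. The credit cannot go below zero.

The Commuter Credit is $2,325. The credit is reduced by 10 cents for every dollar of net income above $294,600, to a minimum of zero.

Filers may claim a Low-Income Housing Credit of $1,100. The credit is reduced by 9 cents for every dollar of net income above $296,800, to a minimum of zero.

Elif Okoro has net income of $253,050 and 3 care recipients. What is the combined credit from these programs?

$11,449

Caregiver Credit: base = 3 × $3,600 = $10,800. 16% of the $17,350 excess over $235,700 is $2,776; credit = $10,800 − $2,776 = $8,024.
Education Credit: income exceeds $42,800 by $210,250 → 281 increments × $35 = $9,835 ≥ base, so the credit is $0.
Commuter Credit: $253,050 is at or below the $294,600 threshold, so the full $2,325 applies.
Low-Income Housing Credit: $253,050 is at or below the $296,800 threshold, so the full $1,100 applies.
Total: $8,024 + $0 + $2,325 + $1,100 = $11,449.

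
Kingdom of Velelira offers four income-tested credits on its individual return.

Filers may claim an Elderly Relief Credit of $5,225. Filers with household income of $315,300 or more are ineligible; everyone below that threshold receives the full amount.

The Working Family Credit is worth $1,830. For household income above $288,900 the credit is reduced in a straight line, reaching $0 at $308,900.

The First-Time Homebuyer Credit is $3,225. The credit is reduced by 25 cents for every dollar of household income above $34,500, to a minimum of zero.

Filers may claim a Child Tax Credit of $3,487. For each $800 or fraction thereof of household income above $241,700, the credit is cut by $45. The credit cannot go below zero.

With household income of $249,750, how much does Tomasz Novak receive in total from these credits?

$10,047

Elderly Relief Credit: $249,750 is below the $315,300 cutoff, so the full $5,225 applies.
Working Family Credit: $249,750 is at or below the $288,900 threshold, so the full $1,830 applies.
First-Time Homebuyer Credit: 25% of the $215,250 excess over $34,500 is $53,812.50 ≥ base, so the credit is $0.
Child Tax Credit: income exceeds $241,700 by $8,050, which is 11 full-or-partial $800 increments; reduction = 11 × $45 = $495, leaving $2,992.
Total: $5,225 + $1,830 + $0 + $2,992 = $10,047.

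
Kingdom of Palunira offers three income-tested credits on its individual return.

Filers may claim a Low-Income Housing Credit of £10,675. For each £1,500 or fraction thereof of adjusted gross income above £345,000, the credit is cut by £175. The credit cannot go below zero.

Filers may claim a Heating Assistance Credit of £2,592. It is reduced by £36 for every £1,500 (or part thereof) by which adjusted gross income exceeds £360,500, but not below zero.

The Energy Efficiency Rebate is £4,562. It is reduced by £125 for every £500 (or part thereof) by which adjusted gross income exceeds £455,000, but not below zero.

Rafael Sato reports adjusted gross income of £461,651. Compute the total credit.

£2,956

Low-Income Housing Credit: income exceeds £345,000 by £116,651 → 78 increments × £175 = £13,650 ≥ base, so the credit is £0.
Heating Assistance Credit: income exceeds £360,500 by £101,151, which is 68 full-or-partial £1,500 increments; reduction = 68 × £36 = £2,448, leaving £144.
Energy Efficiency Rebate: income exceeds £455,000 by £6,651, which is 14 full-or-partial £500 increments; reduction = 14 × £125 = £1,750, leaving £2,812.
Total: £0 + £144 + £2,812 = £2,956.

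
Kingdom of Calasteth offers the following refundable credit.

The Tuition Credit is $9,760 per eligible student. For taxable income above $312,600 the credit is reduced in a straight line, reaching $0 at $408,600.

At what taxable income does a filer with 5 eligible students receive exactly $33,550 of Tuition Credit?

$342,600

Full credit = 5 × $9,760 = $48,800.
$33,550 is 33,550/48,800 of the full $48,800, so 15,250/48,800 of the $96,000 range has been used: income = $312,600 + $96,000 × 15,250/48,800 = $342,600.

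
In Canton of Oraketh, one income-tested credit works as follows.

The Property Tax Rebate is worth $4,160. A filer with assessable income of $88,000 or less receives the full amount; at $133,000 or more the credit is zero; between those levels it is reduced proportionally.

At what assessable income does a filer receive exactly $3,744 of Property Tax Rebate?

$92,500

$3,744 is 3,744/4,160 of the full $4,160, so 416/4,160 of the $45,000 range has been used: income = $88,000 + $45,000 × 416/4,160 = $92,500.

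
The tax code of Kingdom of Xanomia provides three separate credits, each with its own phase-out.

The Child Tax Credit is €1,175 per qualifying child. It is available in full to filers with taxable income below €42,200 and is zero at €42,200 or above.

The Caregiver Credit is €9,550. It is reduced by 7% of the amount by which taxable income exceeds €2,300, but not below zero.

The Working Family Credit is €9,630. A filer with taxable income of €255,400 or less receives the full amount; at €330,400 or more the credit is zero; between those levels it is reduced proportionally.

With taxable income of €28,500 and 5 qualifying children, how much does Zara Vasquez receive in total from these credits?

Child Tax Credit: base = 5 × €1,175 = €5,875. €28,500 is below the €42,200 cutoff, so the full €5,875 applies.
Caregiver Credit: 7% of the €26,200 excess over €2,300 is €1,834; credit = €9,550 − €1,834 = €7,716.
Working Family Credit: €28,500 is at or below the €255,400 threshold, so the full €9,630 applies.
Total: €5,875 + €7,716 + €9,630 = €23,221.

€23,221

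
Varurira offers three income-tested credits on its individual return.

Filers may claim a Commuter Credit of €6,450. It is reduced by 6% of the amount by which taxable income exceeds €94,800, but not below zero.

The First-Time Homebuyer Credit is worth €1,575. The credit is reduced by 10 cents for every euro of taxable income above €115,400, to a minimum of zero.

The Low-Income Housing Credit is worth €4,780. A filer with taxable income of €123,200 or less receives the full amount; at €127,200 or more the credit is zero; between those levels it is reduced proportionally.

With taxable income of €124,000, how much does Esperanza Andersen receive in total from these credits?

€9,237

Commuter Credit: 6% of the €29,200 excess over €94,800 is €1,752; credit = €6,450 − €1,752 = €4,698.
First-Time Homebuyer Credit: 10% of the €8,600 excess over €115,400 is €860; credit = €1,575 − €860 = €715.
Low-Income Housing Credit: €124,000 is €800 into a €4,000 phase-out range, leaving 3,200/4,000 of the credit: €4,780 × 3,200/4,000 = €3,824.
Total: €4,698 + €715 + €3,824 = €9,237.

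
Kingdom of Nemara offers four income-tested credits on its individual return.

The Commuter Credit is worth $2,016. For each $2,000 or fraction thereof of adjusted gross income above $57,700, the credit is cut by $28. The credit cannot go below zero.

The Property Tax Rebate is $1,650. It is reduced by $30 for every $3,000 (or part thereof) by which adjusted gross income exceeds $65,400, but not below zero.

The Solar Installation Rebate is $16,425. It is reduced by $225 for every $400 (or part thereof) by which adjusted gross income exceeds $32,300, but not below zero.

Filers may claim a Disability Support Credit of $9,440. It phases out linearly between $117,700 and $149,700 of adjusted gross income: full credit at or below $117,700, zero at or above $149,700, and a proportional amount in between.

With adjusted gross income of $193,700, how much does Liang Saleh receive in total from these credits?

$472

Commuter Credit: income exceeds $57,700 by $136,000, which is 68 full-or-partial $2,000 increments; reduction = 68 × $28 = $1,904, leaving $112.
Property Tax Rebate: income exceeds $65,400 by $128,300, which is 43 full-or-partial $3,000 increments; reduction = 43 × $30 = $1,290, leaving $360.
Solar Installation Rebate: income exceeds $32,300 by $161,400 → 404 increments × $225 = $90,900 ≥ base, so the credit is $0.
Disability Support Credit: $193,700 is at or above $149,700, so the credit is $0.
Total: $112 + $360 + $0 + $0 = $472.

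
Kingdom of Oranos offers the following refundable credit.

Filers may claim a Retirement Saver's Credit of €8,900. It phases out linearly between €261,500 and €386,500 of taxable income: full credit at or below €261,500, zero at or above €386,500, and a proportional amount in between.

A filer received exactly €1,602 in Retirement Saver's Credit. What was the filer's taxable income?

€1,602 is 1,602/8,900 of the full €8,900, so 7,298/8,900 of the €125,000 range has been used: income = €261,500 + €125,000 × 7,298/8,900 = €364,000.

€364,000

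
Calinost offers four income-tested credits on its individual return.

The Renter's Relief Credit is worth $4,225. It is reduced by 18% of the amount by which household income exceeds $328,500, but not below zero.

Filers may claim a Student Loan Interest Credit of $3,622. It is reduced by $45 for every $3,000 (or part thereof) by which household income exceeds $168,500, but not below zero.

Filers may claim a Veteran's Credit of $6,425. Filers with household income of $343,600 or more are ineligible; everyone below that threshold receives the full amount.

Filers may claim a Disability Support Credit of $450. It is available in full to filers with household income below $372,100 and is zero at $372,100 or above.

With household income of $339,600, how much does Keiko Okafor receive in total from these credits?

Renter's Relief Credit: 18% of the $11,100 excess over $328,500 is $1,998; credit = $4,225 − $1,998 = $2,227.
Student Loan Interest Credit: income exceeds $168,500 by $171,100, which is 58 full-or-partial $3,000 increments; reduction = 58 × $45 = $2,610, leaving $1,012.
Veteran's Credit: $339,600 is below the $343,600 cutoff, so the full $6,425 applies.
Disability Support Credit: $339,600 is below the $372,100 cutoff, so the full $450 applies.
Total: $2,227 + $1,012 + $6,425 + $450 = $10,114.

$10,114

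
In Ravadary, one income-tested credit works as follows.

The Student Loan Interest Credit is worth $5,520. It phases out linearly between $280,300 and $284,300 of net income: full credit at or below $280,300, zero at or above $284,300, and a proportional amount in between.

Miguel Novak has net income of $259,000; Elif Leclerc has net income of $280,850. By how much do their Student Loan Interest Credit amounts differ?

$759

Miguel ($259,000): Student Loan Interest Credit: $259,000 is at or below the $280,300 threshold, so the full $5,520 applies.
Elif ($280,850): Student Loan Interest Credit: $280,850 is $550 into a $4,000 phase-out range, leaving 3,450/4,000 of the credit: $5,520 × 3,450/4,000 = $4,761.
Difference: |$5,520 − $4,761| = $759.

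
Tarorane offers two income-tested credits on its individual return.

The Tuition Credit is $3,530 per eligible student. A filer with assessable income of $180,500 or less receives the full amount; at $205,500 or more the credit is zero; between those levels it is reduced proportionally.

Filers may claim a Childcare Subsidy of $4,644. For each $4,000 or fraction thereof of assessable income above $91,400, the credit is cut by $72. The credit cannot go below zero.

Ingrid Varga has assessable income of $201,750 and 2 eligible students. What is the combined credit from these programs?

$3,687

Tuition Credit: base = 2 × $3,530 = $7,060. $201,750 is $21,250 into a $25,000 phase-out range, leaving 3,750/25,000 of the credit: $7,060 × 3,750/25,000 = $1,059.
Childcare Subsidy: income exceeds $91,400 by $110,350, which is 28 full-or-partial $4,000 increments; reduction = 28 × $72 = $2,016, leaving $2,628.
Total: $1,059 + $2,628 = $3,687.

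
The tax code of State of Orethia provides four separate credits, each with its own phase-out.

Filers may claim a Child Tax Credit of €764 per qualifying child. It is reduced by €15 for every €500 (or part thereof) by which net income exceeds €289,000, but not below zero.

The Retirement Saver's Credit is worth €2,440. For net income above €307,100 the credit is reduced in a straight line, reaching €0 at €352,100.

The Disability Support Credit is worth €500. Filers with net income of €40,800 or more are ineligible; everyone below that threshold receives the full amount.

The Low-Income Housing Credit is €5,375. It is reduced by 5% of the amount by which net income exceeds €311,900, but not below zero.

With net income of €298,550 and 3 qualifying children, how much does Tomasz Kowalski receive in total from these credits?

€9,807

Child Tax Credit: base = 3 × €764 = €2,292. income exceeds €289,000 by €9,550, which is 20 full-or-partial €500 increments; reduction = 20 × €15 = €300, leaving €1,992.
Retirement Saver's Credit: €298,550 is at or below the €307,100 threshold, so the full €2,440 applies.
Disability Support Credit: €298,550 meets or exceeds the €40,800 cutoff, so the credit is €0.
Low-Income Housing Credit: €298,550 is at or below the €311,900 threshold, so the full €5,375 applies.
Total: €1,992 + €2,440 + €0 + €5,375 = €9,807.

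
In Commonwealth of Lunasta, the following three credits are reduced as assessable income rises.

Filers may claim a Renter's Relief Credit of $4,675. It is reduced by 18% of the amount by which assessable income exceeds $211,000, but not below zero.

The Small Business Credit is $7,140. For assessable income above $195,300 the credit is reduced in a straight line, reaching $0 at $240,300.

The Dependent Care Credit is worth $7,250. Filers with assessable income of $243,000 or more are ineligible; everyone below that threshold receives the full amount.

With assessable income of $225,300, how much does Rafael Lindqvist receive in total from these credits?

$11,731

Renter's Relief Credit: 18% of the $14,300 excess over $211,000 is $2,574; credit = $4,675 − $2,574 = $2,101.
Small Business Credit: $225,300 is $30,000 into a $45,000 phase-out range, leaving 15,000/45,000 of the credit: $7,140 × 15,000/45,000 = $2,380.
Dependent Care Credit: $225,300 is below the $243,000 cutoff, so the full $7,250 applies.
Total: $2,101 + $2,380 + $7,250 = $11,731.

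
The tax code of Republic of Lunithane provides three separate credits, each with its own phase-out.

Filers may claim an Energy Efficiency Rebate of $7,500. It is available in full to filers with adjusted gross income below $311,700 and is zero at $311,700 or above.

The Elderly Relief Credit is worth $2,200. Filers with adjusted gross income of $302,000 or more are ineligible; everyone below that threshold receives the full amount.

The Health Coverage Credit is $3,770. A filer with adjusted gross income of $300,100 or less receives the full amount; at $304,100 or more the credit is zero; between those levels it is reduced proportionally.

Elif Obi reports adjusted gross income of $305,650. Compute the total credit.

Energy Efficiency Rebate: $305,650 is below the $311,700 cutoff, so the full $7,500 applies.
Elderly Relief Credit: $305,650 meets or exceeds the $302,000 cutoff, so the credit is $0.
Health Coverage Credit: $305,650 is at or above $304,100, so the credit is $0.
Total: $7,500 + $0 + $0 = $7,500.

$7,500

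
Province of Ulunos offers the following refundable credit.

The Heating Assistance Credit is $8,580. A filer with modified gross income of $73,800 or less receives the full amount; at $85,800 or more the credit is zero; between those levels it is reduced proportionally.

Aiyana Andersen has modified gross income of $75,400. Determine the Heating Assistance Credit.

$7,436

Heating Assistance Credit: $75,400 is $1,600 into a $12,000 phase-out range, leaving 10,400/12,000 of the credit: $8,580 × 10,400/12,000 = $7,436.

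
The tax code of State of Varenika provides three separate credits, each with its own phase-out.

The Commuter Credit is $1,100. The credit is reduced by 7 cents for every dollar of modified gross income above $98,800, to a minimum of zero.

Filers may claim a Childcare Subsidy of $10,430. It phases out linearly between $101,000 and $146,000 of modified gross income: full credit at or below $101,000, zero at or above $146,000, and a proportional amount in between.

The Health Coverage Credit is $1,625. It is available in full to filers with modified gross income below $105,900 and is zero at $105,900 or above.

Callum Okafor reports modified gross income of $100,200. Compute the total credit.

Commuter Credit: 7% of the $1,400 excess over $98,800 is $98; credit = $1,100 − $98 = $1,002.
Childcare Subsidy: $100,200 is at or below the $101,000 threshold, so the full $10,430 applies.
Health Coverage Credit: $100,200 is below the $105,900 cutoff, so the full $1,625 applies.
Total: $1,002 + $10,430 + $1,625 = $13,057.

$13,057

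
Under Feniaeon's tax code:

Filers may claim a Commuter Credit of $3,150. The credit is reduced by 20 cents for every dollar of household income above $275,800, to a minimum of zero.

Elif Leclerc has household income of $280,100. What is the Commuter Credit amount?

Commuter Credit: 20% of the $4,300 excess over $275,800 is $860; credit = $3,150 − $860 = $2,290.

$2,290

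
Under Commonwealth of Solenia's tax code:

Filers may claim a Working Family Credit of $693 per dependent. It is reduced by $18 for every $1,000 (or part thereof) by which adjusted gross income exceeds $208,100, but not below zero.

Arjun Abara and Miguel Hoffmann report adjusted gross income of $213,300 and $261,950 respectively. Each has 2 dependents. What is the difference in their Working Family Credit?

Arjun ($213,300): Working Family Credit: base = 2 × $693 = $1,386. income exceeds $208,100 by $5,200, which is 6 full-or-partial $1,000 increments; reduction = 6 × $18 = $108, leaving $1,278.
Miguel ($261,950): Working Family Credit: base = 2 × $693 = $1,386. income exceeds $208,100 by $53,850, which is 54 full-or-partial $1,000 increments; reduction = 54 × $18 = $972, leaving $414.
Difference: |$1,278 − $414| = $864.

$864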